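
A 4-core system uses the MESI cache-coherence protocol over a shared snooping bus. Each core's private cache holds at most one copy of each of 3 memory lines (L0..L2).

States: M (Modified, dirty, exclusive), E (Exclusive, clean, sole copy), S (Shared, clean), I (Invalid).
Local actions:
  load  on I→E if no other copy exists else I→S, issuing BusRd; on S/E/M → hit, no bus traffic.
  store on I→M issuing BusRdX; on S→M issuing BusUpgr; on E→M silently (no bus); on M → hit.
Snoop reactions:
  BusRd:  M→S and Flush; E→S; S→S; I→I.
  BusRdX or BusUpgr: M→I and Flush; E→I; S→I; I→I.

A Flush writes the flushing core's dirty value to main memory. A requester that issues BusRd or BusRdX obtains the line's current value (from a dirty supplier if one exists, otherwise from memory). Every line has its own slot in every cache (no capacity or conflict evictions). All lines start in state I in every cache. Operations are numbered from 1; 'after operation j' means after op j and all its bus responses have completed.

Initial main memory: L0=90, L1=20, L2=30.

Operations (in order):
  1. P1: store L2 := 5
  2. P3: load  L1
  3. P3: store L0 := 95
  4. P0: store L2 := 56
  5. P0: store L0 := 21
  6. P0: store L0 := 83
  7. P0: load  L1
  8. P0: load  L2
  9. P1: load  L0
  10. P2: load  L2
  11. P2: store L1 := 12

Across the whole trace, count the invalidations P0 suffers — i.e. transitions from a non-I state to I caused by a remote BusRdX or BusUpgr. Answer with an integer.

step 1: P1: store L2 := 5  ⟶  IMII  (L2)  txn=BusRdX  M[L2]=30
step 2: P3: load  L1  ⟶  IIIE  (L1)  txn=BusRd  M[L1]=20
step 3: P3: store L0 := 95  ⟶  IIIM  (L0)  txn=BusRdX  M[L0]=90
step 4: P0: store L2 := 56  ⟶  MIII  (L2)  txn=BusRdX+Flush  M[L2]=5
step 5: P0: store L0 := 21  ⟶  MIII  (L0)  txn=BusRdX+Flush  M[L0]=95
step 6: P0: store L0 := 83  ⟶  MIII  (L0)  txn=∅  M[L0]=95
step 7: P0: load  L1  ⟶  SIIS  (L1)  txn=BusRd  M[L1]=20
step 8: P0: load  L2  ⟶  MIII  (L2)  txn=∅  M[L2]=5
step 9: P1: load  L0  ⟶  SSII  (L0)  txn=BusRd+Flush  M[L0]=83
step 10: P2: load  L2  ⟶  SISI  (L2)  txn=BusRd+Flush  M[L2]=56
step 11: P2: store L1 := 12  ⟶  IIMI  (L1)  txn=BusRdX  M[L1]=20

invalidations = 1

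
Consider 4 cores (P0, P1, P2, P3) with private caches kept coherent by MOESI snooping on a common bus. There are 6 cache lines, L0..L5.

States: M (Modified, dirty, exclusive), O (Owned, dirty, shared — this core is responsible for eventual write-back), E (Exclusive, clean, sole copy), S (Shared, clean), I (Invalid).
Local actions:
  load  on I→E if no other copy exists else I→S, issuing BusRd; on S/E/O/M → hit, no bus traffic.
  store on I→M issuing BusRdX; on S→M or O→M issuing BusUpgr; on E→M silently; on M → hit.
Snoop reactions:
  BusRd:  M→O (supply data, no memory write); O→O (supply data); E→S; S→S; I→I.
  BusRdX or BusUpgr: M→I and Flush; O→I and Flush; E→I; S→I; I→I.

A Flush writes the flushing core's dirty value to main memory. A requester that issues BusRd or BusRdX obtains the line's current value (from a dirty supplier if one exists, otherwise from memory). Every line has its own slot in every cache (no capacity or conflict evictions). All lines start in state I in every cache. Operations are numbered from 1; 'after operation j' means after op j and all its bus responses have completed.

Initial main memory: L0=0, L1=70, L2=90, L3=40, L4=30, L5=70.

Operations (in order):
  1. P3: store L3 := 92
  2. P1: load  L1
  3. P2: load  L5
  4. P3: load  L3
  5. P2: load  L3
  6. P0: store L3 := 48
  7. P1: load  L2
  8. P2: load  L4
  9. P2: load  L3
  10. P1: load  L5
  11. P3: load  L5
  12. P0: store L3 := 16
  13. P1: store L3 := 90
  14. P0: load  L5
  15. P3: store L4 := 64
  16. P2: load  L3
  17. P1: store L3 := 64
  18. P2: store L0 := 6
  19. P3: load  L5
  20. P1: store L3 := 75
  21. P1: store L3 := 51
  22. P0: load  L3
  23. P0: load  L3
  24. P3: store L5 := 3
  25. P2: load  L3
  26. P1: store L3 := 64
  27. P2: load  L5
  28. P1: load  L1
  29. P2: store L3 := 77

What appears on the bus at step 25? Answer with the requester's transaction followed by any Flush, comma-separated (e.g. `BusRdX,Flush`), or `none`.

bus = BusRd

1. P3: store L3 := 92  bus=[BusRdX]  L3: P0=I P1=I P2=I P3=M  mem[L3]=40
2. P1: load  L1  bus=[BusRd]  L1: P0=I P1=E P2=I P3=I  mem[L1]=70
3. P2: load  L5  bus=[BusRd]  L5: P0=I P1=I P2=E P3=I  mem[L5]=70
4. P3: load  L3  bus=[-]  L3: P0=I P1=I P2=I P3=M  mem[L3]=40
5. P2: load  L3  bus=[BusRd]  L3: P0=I P1=I P2=S P3=O  mem[L3]=40
6. P0: store L3 := 48  bus=[BusRdX,Flush]  L3: P0=M P1=I P2=I P3=I  mem[L3]=92
7. P1: load  L2  bus=[BusRd]  L2: P0=I P1=E P2=I P3=I  mem[L2]=90
8. P2: load  L4  bus=[BusRd]  L4: P0=I P1=I P2=E P3=I  mem[L4]=30
9. P2: load  L3  bus=[BusRd]  L3: P0=O P1=I P2=S P3=I  mem[L3]=92
10. P1: load  L5  bus=[BusRd]  L5: P0=I P1=S P2=S P3=I  mem[L5]=70
11. P3: load  L5  bus=[BusRd]  L5: P0=I P1=S P2=S P3=S  mem[L5]=70
12. P0: store L3 := 16  bus=[BusUpgr]  L3: P0=M P1=I P2=I P3=I  mem[L3]=92
13. P1: store L3 := 90  bus=[BusRdX,Flush]  L3: P0=I P1=M P2=I P3=I  mem[L3]=16
14. P0: load  L5  bus=[BusRd]  L5: P0=S P1=S P2=S P3=S  mem[L5]=70
15. P3: store L4 := 64  bus=[BusRdX]  L4: P0=I P1=I P2=I P3=M  mem[L4]=30
16. P2: load  L3  bus=[BusRd]  L3: P0=I P1=O P2=S P3=I  mem[L3]=16
17. P1: store L3 := 64  bus=[BusUpgr]  L3: P0=I P1=M P2=I P3=I  mem[L3]=16
18. P2: store L0 := 6  bus=[BusRdX]  L0: P0=I P1=I P2=M P3=I  mem[L0]=0
19. P3: load  L5  bus=[-]  L5: P0=S P1=S P2=S P3=S  mem[L5]=70
20. P1: store L3 := 75  bus=[-]  L3: P0=I P1=M P2=I P3=I  mem[L3]=16
21. P1: store L3 := 51  bus=[-]  L3: P0=I P1=M P2=I P3=I  mem[L3]=16
22. P0: load  L3  bus=[BusRd]  L3: P0=S P1=O P2=I P3=I  mem[L3]=16
23. P0: load  L3  bus=[-]  L3: P0=S P1=O P2=I P3=I  mem[L3]=16
24. P3: store L5 := 3  bus=[BusUpgr]  L5: P0=I P1=I P2=I P3=M  mem[L5]=70
25. P2: load  L3  bus=[BusRd]  L3: P0=S P1=O P2=S P3=I  mem[L3]=16
26. P1: store L3 := 64  bus=[BusUpgr]  L3: P0=I P1=M P2=I P3=I  mem[L3]=16
27. P2: load  L5  bus=[BusRd]  L5: P0=I P1=I P2=S P3=O  mem[L5]=70
28. P1: load  L1  bus=[-]  L1: P0=I P1=E P2=I P3=I  mem[L1]=70
29. P2: store L3 := 77  bus=[BusRdX,Flush]  L3: P0=I P1=I P2=M P3=I  mem[L3]=64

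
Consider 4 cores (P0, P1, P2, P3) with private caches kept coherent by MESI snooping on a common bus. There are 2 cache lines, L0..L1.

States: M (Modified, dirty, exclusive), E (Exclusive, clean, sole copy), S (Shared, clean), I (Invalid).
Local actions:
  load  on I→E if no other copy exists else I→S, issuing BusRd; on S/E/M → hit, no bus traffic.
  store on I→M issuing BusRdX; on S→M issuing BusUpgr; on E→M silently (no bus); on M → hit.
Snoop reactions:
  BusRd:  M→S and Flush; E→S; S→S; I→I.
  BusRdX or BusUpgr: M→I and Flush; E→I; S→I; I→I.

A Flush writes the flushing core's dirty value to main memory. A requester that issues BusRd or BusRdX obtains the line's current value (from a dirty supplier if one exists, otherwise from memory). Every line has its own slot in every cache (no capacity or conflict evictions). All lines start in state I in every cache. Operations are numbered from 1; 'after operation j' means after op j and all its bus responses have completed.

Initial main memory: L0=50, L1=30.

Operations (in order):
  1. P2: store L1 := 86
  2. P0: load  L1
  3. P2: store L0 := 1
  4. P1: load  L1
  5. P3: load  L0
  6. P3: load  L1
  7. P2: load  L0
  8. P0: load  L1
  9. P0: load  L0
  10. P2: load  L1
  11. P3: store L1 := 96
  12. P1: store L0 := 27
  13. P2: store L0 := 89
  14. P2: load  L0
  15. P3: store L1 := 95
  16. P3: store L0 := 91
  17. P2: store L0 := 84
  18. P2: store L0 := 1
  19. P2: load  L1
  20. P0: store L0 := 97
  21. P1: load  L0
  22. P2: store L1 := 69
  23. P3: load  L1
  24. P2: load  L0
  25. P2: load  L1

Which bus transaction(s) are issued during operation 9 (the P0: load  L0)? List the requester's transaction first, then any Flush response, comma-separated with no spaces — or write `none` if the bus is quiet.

bus = BusRd

  op1 P2: store L1 := 86 → I/I/M/I on L1; bus BusRdX; mem=30
  op2 P0: load  L1 → S/I/S/I on L1; bus BusRd Flush; mem=86
  op3 P2: store L0 := 1 → I/I/M/I on L0; bus BusRdX; mem=50
  op4 P1: load  L1 → S/S/S/I on L1; bus BusRd; mem=86
  op5 P3: load  L0 → I/I/S/S on L0; bus BusRd Flush; mem=1
  op6 P3: load  L1 → S/S/S/S on L1; bus BusRd; mem=86
  op7 P2: load  L0 → I/I/S/S on L0; bus (none); mem=1
  op8 P0: load  L1 → S/S/S/S on L1; bus (none); mem=86
  op9 P0: load  L0 → S/I/S/S on L0; bus BusRd; mem=1
  op10 P2: load  L1 → S/S/S/S on L1; bus (none); mem=86
  op11 P3: store L1 := 96 → I/I/I/M on L1; bus BusUpgr; mem=86
  op12 P1: store L0 := 27 → I/M/I/I on L0; bus BusRdX; mem=1
  op13 P2: store L0 := 89 → I/I/M/I on L0; bus BusRdX Flush; mem=27
  op14 P2: load  L0 → I/I/M/I on L0; bus (none); mem=27
  op15 P3: store L1 := 95 → I/I/I/M on L1; bus (none); mem=86
  op16 P3: store L0 := 91 → I/I/I/M on L0; bus BusRdX Flush; mem=89
  op17 P2: store L0 := 84 → I/I/M/I on L0; bus BusRdX Flush; mem=91
  op18 P2: store L0 := 1 → I/I/M/I on L0; bus (none); mem=91
  op19 P2: load  L1 → I/I/S/S on L1; bus BusRd Flush; mem=95
  op20 P0: store L0 := 97 → M/I/I/I on L0; bus BusRdX Flush; mem=1
  op21 P1: load  L0 → S/S/I/I on L0; bus BusRd Flush; mem=97
  op22 P2: store L1 := 69 → I/I/M/I on L1; bus BusUpgr; mem=95
  op23 P3: load  L1 → I/I/S/S on L1; bus BusRd Flush; mem=69
  op24 P2: load  L0 → S/S/S/I on L0; bus BusRd; mem=97
  op25 P2: load  L1 → I/I/S/S on L1; bus (none); mem=69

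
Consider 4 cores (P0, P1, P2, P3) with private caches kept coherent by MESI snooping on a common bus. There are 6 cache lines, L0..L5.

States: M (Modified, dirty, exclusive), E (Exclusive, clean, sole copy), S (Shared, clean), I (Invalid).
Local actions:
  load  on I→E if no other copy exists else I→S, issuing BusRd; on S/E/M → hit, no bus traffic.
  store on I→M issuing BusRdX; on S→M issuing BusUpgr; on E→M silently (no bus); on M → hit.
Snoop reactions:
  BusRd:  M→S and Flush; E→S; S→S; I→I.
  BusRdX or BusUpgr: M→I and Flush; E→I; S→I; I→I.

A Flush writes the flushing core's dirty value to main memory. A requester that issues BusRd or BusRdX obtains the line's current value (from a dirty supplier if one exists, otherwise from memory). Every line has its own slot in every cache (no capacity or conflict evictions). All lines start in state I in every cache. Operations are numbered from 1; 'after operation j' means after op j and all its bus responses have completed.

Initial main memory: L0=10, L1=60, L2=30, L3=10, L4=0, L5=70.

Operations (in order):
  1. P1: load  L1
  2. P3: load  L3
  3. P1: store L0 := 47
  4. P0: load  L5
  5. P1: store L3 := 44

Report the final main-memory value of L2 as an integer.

memory[L2] = 30

1. P1: load  L1  bus=[BusRd]  L1: P0=I P1=E P2=I P3=I  mem[L1]=60
2. P3: load  L3  bus=[BusRd]  L3: P0=I P1=I P2=I P3=E  mem[L3]=10
3. P1: store L0 := 47  bus=[BusRdX]  L0: P0=I P1=M P2=I P3=I  mem[L0]=10
4. P0: load  L5  bus=[BusRd]  L5: P0=E P1=I P2=I P3=I  mem[L5]=70
5. P1: store L3 := 44  bus=[BusRdX]  L3: P0=I P1=M P2=I P3=I  mem[L3]=10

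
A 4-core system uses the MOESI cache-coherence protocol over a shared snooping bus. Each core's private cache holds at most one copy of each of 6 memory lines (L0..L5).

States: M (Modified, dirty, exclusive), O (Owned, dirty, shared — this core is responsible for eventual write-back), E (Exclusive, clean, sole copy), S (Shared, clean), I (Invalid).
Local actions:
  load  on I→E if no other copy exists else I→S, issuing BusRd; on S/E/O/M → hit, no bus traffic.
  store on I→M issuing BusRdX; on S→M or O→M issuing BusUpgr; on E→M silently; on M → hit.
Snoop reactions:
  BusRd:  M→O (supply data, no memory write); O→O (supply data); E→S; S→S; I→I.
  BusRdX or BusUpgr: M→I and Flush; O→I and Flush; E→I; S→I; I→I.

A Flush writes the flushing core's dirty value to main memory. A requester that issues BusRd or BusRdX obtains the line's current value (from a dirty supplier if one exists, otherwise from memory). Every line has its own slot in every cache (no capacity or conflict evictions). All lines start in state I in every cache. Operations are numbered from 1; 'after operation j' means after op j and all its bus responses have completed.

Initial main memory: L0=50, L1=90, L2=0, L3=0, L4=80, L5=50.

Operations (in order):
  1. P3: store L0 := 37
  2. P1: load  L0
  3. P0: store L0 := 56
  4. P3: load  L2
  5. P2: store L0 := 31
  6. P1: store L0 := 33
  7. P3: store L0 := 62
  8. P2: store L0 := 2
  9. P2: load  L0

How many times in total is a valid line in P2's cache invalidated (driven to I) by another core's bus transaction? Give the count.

[1] P3: store L0 := 37 | P0:I, P1:I, P2:I, P3:M(37) | bus: BusRdX
[2] P1: load  L0 | P0:I, P1:S(37), P2:I, P3:O(37) | bus: BusRd
[3] P0: store L0 := 56 | P0:M(56), P1:I, P2:I, P3:I | bus: BusRdX,Flush
[4] P3: load  L2 | P0:I, P1:I, P2:I, P3:E(0) | bus: BusRd
[5] P2: store L0 := 31 | P0:I, P1:I, P2:M(31), P3:I | bus: BusRdX,Flush
[6] P1: store L0 := 33 | P0:I, P1:M(33), P2:I, P3:I | bus: BusRdX,Flush
[7] P3: store L0 := 62 | P0:I, P1:I, P2:I, P3:M(62) | bus: BusRdX,Flush
[8] P2: store L0 := 2 | P0:I, P1:I, P2:M(2), P3:I | bus: BusRdX,Flush
[9] P2: load  L0 | P0:I, P1:I, P2:M(2), P3:I | bus: none

invalidations = 1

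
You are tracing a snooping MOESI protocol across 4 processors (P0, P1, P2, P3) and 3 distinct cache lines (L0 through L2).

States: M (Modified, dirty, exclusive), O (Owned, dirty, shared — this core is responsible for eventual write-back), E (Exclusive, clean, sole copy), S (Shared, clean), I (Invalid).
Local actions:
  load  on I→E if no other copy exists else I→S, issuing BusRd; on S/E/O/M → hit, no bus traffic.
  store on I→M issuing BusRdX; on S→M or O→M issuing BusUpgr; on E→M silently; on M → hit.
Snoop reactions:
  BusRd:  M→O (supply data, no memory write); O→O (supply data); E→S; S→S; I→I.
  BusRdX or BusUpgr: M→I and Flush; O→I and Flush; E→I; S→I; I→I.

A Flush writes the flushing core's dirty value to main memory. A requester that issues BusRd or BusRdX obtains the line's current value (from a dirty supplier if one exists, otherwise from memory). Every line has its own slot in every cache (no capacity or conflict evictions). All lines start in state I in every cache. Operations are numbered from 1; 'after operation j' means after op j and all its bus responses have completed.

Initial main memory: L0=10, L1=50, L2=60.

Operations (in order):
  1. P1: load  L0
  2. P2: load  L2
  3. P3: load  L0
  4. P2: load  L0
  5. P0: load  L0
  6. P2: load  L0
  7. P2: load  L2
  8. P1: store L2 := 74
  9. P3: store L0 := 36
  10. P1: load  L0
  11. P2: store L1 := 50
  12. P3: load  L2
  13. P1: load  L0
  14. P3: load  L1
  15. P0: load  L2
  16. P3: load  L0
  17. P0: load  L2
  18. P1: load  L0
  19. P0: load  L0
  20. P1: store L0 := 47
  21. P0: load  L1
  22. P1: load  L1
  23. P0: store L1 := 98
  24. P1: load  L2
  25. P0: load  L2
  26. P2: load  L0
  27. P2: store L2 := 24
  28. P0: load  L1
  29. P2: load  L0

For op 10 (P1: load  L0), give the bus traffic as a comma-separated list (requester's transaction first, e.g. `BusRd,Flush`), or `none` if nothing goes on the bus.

bus = BusRd

[1] P1: load  L0 | P0:I, P1:E(10), P2:I, P3:I | bus: BusRd
[2] P2: load  L2 | P0:I, P1:I, P2:E(60), P3:I | bus: BusRd
[3] P3: load  L0 | P0:I, P1:S(10), P2:I, P3:S(10) | bus: BusRd
[4] P2: load  L0 | P0:I, P1:S(10), P2:S(10), P3:S(10) | bus: BusRd
[5] P0: load  L0 | P0:S(10), P1:S(10), P2:S(10), P3:S(10) | bus: BusRd
[6] P2: load  L0 | P0:S(10), P1:S(10), P2:S(10), P3:S(10) | bus: none
[7] P2: load  L2 | P0:I, P1:I, P2:E(60), P3:I | bus: none
[8] P1: store L2 := 74 | P0:I, P1:M(74), P2:I, P3:I | bus: BusRdX
[9] P3: store L0 := 36 | P0:I, P1:I, P2:I, P3:M(36) | bus: BusUpgr
[10] P1: load  L0 | P0:I, P1:S(36), P2:I, P3:O(36) | bus: BusRd
[11] P2: store L1 := 50 | P0:I, P1:I, P2:M(50), P3:I | bus: BusRdX
[12] P3: load  L2 | P0:I, P1:O(74), P2:I, P3:S(74) | bus: BusRd
[13] P1: load  L0 | P0:I, P1:S(36), P2:I, P3:O(36) | bus: none
[14] P3: load  L1 | P0:I, P1:I, P2:O(50), P3:S(50) | bus: BusRd
[15] P0: load  L2 | P0:S(74), P1:O(74), P2:I, P3:S(74) | bus: BusRd
[16] P3: load  L0 | P0:I, P1:S(36), P2:I, P3:O(36) | bus: none
[17] P0: load  L2 | P0:S(74), P1:O(74), P2:I, P3:S(74) | bus: none
[18] P1: load  L0 | P0:I, P1:S(36), P2:I, P3:O(36) | bus: none
[19] P0: load  L0 | P0:S(36), P1:S(36), P2:I, P3:O(36) | bus: BusRd
[20] P1: store L0 := 47 | P0:I, P1:M(47), P2:I, P3:I | bus: BusUpgr,Flush
[21] P0: load  L1 | P0:S(50), P1:I, P2:O(50), P3:S(50) | bus: BusRd
[22] P1: load  L1 | P0:S(50), P1:S(50), P2:O(50), P3:S(50) | bus: BusRd
[23] P0: store L1 := 98 | P0:M(98), P1:I, P2:I, P3:I | bus: BusUpgr,Flush
[24] P1: load  L2 | P0:S(74), P1:O(74), P2:I, P3:S(74) | bus: none
[25] P0: load  L2 | P0:S(74), P1:O(74), P2:I, P3:S(74) | bus: none
[26] P2: load  L0 | P0:I, P1:O(47), P2:S(47), P3:I | bus: BusRd
[27] P2: store L2 := 24 | P0:I, P1:I, P2:M(24), P3:I | bus: BusRdX,Flush
[28] P0: load  L1 | P0:M(98), P1:I, P2:I, P3:I | bus: none
[29] P2: load  L0 | P0:I, P1:O(47), P2:S(47), P3:I | bus: none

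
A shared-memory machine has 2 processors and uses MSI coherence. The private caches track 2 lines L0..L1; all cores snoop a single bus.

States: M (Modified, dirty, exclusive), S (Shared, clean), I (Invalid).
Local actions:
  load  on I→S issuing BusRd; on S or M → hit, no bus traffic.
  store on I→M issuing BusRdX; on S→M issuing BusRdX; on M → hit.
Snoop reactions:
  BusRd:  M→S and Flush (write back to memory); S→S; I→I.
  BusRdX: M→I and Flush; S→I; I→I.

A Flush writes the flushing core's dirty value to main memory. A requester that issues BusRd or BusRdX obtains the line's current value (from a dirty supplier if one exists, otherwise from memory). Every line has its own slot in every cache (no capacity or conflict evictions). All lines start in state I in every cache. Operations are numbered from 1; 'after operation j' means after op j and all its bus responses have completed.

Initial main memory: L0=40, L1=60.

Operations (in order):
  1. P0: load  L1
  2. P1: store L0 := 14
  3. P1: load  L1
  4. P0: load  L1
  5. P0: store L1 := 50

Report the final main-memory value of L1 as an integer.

memory[L1] = 60

[1] P0: load  L1 | P0:S(60), P1:I | bus: BusRd
[2] P1: store L0 := 14 | P0:I, P1:M(14) | bus: BusRdX
[3] P1: load  L1 | P0:S(60), P1:S(60) | bus: BusRd
[4] P0: load  L1 | P0:S(60), P1:S(60) | bus: none
[5] P0: store L1 := 50 | P0:M(50), P1:I | bus: BusRdX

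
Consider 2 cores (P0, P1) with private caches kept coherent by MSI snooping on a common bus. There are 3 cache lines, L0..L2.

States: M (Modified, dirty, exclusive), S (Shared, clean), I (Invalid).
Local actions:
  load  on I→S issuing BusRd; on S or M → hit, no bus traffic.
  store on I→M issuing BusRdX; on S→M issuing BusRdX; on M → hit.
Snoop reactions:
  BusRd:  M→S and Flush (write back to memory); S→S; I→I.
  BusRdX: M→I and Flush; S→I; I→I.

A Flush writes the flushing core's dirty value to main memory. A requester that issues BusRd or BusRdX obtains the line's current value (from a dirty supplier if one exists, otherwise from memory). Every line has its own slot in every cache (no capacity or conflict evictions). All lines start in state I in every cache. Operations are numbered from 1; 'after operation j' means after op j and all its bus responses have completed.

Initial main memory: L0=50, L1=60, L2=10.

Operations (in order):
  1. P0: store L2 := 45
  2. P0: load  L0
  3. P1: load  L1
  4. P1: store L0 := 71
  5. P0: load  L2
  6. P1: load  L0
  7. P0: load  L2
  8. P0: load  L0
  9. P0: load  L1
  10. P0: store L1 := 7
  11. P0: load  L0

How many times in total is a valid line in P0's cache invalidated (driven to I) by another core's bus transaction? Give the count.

  op1 P0: store L2 := 45 → M/I on L2; bus BusRdX; mem=10
  op2 P0: load  L0 → S/I on L0; bus BusRd; mem=50
  op3 P1: load  L1 → I/S on L1; bus BusRd; mem=60
  op4 P1: store L0 := 71 → I/M on L0; bus BusRdX; mem=50
  op5 P0: load  L2 → M/I on L2; bus (none); mem=10
  op6 P1: load  L0 → I/M on L0; bus (none); mem=50
  op7 P0: load  L2 → M/I on L2; bus (none); mem=10
  op8 P0: load  L0 → S/S on L0; bus BusRd Flush; mem=71
  op9 P0: load  L1 → S/S on L1; bus BusRd; mem=60
  op10 P0: store L1 := 7 → M/I on L1; bus BusRdX; mem=60
  op11 P0: load  L0 → S/S on L0; bus (none); mem=71

invalidations = 1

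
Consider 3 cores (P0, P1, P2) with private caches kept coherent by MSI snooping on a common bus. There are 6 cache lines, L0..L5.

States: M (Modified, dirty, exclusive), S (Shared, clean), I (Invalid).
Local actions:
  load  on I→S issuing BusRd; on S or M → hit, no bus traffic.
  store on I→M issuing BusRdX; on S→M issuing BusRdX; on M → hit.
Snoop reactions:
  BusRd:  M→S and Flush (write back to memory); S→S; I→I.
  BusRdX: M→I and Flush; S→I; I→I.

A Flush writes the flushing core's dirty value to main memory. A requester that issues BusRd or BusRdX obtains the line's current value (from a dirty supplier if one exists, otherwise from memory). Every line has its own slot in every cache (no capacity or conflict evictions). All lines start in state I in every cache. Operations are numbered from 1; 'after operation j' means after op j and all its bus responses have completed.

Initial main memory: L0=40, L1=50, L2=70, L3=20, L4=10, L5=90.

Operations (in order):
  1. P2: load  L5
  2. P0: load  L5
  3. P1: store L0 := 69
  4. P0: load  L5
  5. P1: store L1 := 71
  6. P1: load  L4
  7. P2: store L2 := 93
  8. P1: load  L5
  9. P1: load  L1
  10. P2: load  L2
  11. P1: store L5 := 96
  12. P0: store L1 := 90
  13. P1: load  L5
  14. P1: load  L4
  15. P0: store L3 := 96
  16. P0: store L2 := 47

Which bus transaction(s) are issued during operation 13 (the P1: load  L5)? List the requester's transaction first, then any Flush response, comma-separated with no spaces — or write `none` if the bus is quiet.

bus = none

1. P2: load  L5  bus=[BusRd]  L5: P0=I P1=I P2=S  mem[L5]=90
2. P0: load  L5  bus=[BusRd]  L5: P0=S P1=I P2=S  mem[L5]=90
3. P1: store L0 := 69  bus=[BusRdX]  L0: P0=I P1=M P2=I  mem[L0]=40
4. P0: load  L5  bus=[-]  L5: P0=S P1=I P2=S  mem[L5]=90
5. P1: store L1 := 71  bus=[BusRdX]  L1: P0=I P1=M P2=I  mem[L1]=50
6. P1: load  L4  bus=[BusRd]  L4: P0=I P1=S P2=I  mem[L4]=10
7. P2: store L2 := 93  bus=[BusRdX]  L2: P0=I P1=I P2=M  mem[L2]=70
8. P1: load  L5  bus=[BusRd]  L5: P0=S P1=S P2=S  mem[L5]=90
9. P1: load  L1  bus=[-]  L1: P0=I P1=M P2=I  mem[L1]=50
10. P2: load  L2  bus=[-]  L2: P0=I P1=I P2=M  mem[L2]=70
11. P1: store L5 := 96  bus=[BusRdX]  L5: P0=I P1=M P2=I  mem[L5]=90
12. P0: store L1 := 90  bus=[BusRdX,Flush]  L1: P0=M P1=I P2=I  mem[L1]=71
13. P1: load  L5  bus=[-]  L5: P0=I P1=M P2=I  mem[L5]=90
14. P1: load  L4  bus=[-]  L4: P0=I P1=S P2=I  mem[L4]=10
15. P0: store L3 := 96  bus=[BusRdX]  L3: P0=M P1=I P2=I  mem[L3]=20
16. P0: store L2 := 47  bus=[BusRdX,Flush]  L2: P0=M P1=I P2=I  mem[L2]=93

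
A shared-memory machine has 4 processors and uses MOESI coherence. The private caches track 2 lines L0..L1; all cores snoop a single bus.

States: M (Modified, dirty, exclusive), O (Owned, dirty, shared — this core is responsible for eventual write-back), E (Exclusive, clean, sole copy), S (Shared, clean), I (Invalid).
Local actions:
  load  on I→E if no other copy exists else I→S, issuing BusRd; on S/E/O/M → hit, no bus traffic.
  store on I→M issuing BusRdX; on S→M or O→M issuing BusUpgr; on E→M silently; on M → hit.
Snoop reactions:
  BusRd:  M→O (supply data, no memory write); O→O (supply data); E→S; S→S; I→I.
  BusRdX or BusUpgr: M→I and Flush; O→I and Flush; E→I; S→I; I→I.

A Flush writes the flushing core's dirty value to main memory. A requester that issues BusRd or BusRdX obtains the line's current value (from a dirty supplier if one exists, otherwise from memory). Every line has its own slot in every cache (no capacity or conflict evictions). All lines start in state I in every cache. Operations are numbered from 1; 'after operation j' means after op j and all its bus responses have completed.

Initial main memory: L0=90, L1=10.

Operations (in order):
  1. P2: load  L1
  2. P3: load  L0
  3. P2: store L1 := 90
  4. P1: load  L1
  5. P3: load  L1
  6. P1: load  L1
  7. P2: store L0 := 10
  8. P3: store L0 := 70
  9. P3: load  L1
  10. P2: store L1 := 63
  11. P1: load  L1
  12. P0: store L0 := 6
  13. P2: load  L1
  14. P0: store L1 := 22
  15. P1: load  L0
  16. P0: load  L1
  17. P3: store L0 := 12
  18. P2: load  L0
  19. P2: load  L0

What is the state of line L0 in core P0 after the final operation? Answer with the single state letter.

state = I

  op1 P2: load  L1 → I/I/E/I on L1; bus BusRd; mem=10
  op2 P3: load  L0 → I/I/I/E on L0; bus BusRd; mem=90
  op3 P2: store L1 := 90 → I/I/M/I on L1; bus (none); mem=10
  op4 P1: load  L1 → I/S/O/I on L1; bus BusRd; mem=10
  op5 P3: load  L1 → I/S/O/S on L1; bus BusRd; mem=10
  op6 P1: load  L1 → I/S/O/S on L1; bus (none); mem=10
  op7 P2: store L0 := 10 → I/I/M/I on L0; bus BusRdX; mem=90
  op8 P3: store L0 := 70 → I/I/I/M on L0; bus BusRdX Flush; mem=10
  op9 P3: load  L1 → I/S/O/S on L1; bus (none); mem=10
  op10 P2: store L1 := 63 → I/I/M/I on L1; bus BusUpgr; mem=10
  op11 P1: load  L1 → I/S/O/I on L1; bus BusRd; mem=10
  op12 P0: store L0 := 6 → M/I/I/I on L0; bus BusRdX Flush; mem=70
  op13 P2: load  L1 → I/S/O/I on L1; bus (none); mem=10
  op14 P0: store L1 := 22 → M/I/I/I on L1; bus BusRdX Flush; mem=63
  op15 P1: load  L0 → O/S/I/I on L0; bus BusRd; mem=70
  op16 P0: load  L1 → M/I/I/I on L1; bus (none); mem=63
  op17 P3: store L0 := 12 → I/I/I/M on L0; bus BusRdX Flush; mem=6
  op18 P2: load  L0 → I/I/S/O on L0; bus BusRd; mem=6
  op19 P2: load  L0 → I/I/S/O on L0; bus (none); mem=6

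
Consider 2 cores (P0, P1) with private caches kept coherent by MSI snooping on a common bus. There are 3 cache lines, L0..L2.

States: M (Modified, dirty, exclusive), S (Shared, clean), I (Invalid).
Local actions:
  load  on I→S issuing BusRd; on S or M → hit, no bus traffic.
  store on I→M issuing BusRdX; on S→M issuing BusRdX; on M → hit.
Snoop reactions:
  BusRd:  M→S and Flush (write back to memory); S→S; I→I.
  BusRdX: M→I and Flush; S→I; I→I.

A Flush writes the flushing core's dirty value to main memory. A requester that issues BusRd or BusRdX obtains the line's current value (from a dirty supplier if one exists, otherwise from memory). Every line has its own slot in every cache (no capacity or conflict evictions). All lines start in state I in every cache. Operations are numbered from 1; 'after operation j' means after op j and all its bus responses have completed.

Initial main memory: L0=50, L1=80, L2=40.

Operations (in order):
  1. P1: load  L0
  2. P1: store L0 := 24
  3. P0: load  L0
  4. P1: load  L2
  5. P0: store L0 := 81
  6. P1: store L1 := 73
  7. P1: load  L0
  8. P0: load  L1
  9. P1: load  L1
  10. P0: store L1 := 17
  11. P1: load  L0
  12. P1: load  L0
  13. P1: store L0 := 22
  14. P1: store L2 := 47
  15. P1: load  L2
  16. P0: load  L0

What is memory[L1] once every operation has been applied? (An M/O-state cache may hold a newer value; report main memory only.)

1. P1: load  L0  bus=[BusRd]  L0: P0=I P1=S  mem[L0]=50
2. P1: store L0 := 24  bus=[BusRdX]  L0: P0=I P1=M  mem[L0]=50
3. P0: load  L0  bus=[BusRd,Flush]  L0: P0=S P1=S  mem[L0]=24
4. P1: load  L2  bus=[BusRd]  L2: P0=I P1=S  mem[L2]=40
5. P0: store L0 := 81  bus=[BusRdX]  L0: P0=M P1=I  mem[L0]=24
6. P1: store L1 := 73  bus=[BusRdX]  L1: P0=I P1=M  mem[L1]=80
7. P1: load  L0  bus=[BusRd,Flush]  L0: P0=S P1=S  mem[L0]=81
8. P0: load  L1  bus=[BusRd,Flush]  L1: P0=S P1=S  mem[L1]=73
9. P1: load  L1  bus=[-]  L1: P0=S P1=S  mem[L1]=73
10. P0: store L1 := 17  bus=[BusRdX]  L1: P0=M P1=I  mem[L1]=73
11. P1: load  L0  bus=[-]  L0: P0=S P1=S  mem[L0]=81
12. P1: load  L0  bus=[-]  L0: P0=S P1=S  mem[L0]=81
13. P1: store L0 := 22  bus=[BusRdX]  L0: P0=I P1=M  mem[L0]=81
14. P1: store L2 := 47  bus=[BusRdX]  L2: P0=I P1=M  mem[L2]=40
15. P1: load  L2  bus=[-]  L2: P0=I P1=M  mem[L2]=40
16. P0: load  L0  bus=[BusRd,Flush]  L0: P0=S P1=S  mem[L0]=22

memory[L1] = 73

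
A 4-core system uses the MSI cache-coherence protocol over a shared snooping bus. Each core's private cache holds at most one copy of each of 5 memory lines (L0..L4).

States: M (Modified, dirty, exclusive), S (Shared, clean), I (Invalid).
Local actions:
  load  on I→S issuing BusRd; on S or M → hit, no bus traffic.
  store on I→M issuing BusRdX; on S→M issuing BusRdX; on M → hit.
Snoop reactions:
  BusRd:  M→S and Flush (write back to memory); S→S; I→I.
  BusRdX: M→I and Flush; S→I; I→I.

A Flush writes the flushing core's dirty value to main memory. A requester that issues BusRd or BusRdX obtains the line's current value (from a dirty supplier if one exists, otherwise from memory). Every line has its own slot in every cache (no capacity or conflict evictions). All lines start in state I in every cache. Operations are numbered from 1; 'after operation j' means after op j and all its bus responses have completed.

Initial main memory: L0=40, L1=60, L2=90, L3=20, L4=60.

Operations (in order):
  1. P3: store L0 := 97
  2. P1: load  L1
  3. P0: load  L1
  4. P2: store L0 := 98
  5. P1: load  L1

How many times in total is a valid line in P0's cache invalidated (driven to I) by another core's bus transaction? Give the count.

  op1 P3: store L0 := 97 → I/I/I/M on L0; bus BusRdX; mem=40
  op2 P1: load  L1 → I/S/I/I on L1; bus BusRd; mem=60
  op3 P0: load  L1 → S/S/I/I on L1; bus BusRd; mem=60
  op4 P2: store L0 := 98 → I/I/M/I on L0; bus BusRdX Flush; mem=97
  op5 P1: load  L1 → S/S/I/I on L1; bus (none); mem=60

invalidations = 0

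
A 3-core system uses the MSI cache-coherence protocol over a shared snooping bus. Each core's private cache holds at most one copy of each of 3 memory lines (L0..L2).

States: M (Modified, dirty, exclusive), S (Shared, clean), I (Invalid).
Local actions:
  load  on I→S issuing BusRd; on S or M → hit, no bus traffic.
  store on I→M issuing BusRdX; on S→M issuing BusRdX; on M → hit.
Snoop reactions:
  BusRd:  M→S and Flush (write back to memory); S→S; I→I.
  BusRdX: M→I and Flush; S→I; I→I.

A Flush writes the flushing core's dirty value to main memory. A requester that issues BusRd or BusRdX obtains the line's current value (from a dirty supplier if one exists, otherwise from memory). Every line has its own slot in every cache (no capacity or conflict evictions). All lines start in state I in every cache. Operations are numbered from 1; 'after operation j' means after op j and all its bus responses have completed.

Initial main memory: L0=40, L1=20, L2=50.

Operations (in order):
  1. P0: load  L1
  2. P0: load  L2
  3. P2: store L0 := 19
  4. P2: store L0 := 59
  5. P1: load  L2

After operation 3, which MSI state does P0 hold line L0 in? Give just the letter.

state = I

1. P0: load  L1  bus=[BusRd]  L1: P0=S P1=I P2=I  mem[L1]=20
2. P0: load  L2  bus=[BusRd]  L2: P0=S P1=I P2=I  mem[L2]=50
3. P2: store L0 := 19  bus=[BusRdX]  L0: P0=I P1=I P2=M  mem[L0]=40
4. P2: store L0 := 59  bus=[-]  L0: P0=I P1=I P2=M  mem[L0]=40
5. P1: load  L2  bus=[BusRd]  L2: P0=S P1=S P2=I  mem[L2]=50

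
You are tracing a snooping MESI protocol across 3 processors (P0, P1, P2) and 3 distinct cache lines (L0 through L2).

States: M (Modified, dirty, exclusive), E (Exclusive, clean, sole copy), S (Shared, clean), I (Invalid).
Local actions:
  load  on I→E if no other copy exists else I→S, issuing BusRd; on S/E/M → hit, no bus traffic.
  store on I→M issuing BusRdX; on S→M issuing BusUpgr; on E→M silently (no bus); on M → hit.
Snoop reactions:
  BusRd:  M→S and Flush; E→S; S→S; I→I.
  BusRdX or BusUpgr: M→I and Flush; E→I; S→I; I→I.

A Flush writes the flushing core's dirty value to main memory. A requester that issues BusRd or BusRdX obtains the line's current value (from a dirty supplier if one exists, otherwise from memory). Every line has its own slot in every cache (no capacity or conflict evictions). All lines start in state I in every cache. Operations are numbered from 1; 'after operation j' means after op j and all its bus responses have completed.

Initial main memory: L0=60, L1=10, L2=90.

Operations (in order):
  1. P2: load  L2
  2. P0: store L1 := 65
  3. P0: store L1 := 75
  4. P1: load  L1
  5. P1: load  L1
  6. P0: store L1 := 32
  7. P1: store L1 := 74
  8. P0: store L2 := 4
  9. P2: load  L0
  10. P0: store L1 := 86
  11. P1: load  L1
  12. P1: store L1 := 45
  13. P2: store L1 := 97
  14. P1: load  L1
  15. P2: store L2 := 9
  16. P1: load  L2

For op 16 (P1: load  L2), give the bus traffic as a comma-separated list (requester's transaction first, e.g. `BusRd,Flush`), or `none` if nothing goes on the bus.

bus = BusRd,Flush

[1] P2: load  L2 | P0:I, P1:I, P2:E(90) | bus: BusRd
[2] P0: store L1 := 65 | P0:M(65), P1:I, P2:I | bus: BusRdX
[3] P0: store L1 := 75 | P0:M(75), P1:I, P2:I | bus: none
[4] P1: load  L1 | P0:S(75), P1:S(75), P2:I | bus: BusRd,Flush
[5] P1: load  L1 | P0:S(75), P1:S(75), P2:I | bus: none
[6] P0: store L1 := 32 | P0:M(32), P1:I, P2:I | bus: BusUpgr
[7] P1: store L1 := 74 | P0:I, P1:M(74), P2:I | bus: BusRdX,Flush
[8] P0: store L2 := 4 | P0:M(4), P1:I, P2:I | bus: BusRdX
[9] P2: load  L0 | P0:I, P1:I, P2:E(60) | bus: BusRd
[10] P0: store L1 := 86 | P0:M(86), P1:I, P2:I | bus: BusRdX,Flush
[11] P1: load  L1 | P0:S(86), P1:S(86), P2:I | bus: BusRd,Flush
[12] P1: store L1 := 45 | P0:I, P1:M(45), P2:I | bus: BusUpgr
[13] P2: store L1 := 97 | P0:I, P1:I, P2:M(97) | bus: BusRdX,Flush
[14] P1: load  L1 | P0:I, P1:S(97), P2:S(97) | bus: BusRd,Flush
[15] P2: store L2 := 9 | P0:I, P1:I, P2:M(9) | bus: BusRdX,Flush
[16] P1: load  L2 | P0:I, P1:S(9), P2:S(9) | bus: BusRd,Flush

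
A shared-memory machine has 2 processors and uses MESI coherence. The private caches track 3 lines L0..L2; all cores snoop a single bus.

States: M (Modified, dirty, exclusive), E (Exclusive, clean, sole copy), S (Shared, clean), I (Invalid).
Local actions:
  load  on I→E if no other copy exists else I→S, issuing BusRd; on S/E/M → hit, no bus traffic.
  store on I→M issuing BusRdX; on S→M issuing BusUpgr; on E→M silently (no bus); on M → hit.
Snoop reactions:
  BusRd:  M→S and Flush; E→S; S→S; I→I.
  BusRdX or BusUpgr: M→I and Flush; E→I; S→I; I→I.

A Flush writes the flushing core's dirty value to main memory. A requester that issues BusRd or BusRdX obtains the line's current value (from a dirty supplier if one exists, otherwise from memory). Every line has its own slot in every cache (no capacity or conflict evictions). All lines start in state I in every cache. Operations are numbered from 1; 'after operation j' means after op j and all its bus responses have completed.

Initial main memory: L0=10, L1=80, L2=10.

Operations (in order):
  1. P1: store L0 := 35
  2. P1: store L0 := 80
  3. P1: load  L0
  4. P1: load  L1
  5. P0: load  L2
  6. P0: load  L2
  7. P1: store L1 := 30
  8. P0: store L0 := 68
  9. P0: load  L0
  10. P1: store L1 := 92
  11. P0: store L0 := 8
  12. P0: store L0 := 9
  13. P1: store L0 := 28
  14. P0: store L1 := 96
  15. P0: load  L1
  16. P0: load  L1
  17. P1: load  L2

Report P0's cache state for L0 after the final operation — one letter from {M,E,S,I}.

state = I

[1] P1: store L0 := 35 | P0:I, P1:M(35) | bus: BusRdX
[2] P1: store L0 := 80 | P0:I, P1:M(80) | bus: none
[3] P1: load  L0 | P0:I, P1:M(80) | bus: none
[4] P1: load  L1 | P0:I, P1:E(80) | bus: BusRd
[5] P0: load  L2 | P0:E(10), P1:I | bus: BusRd
[6] P0: load  L2 | P0:E(10), P1:I | bus: none
[7] P1: store L1 := 30 | P0:I, P1:M(30) | bus: none
[8] P0: store L0 := 68 | P0:M(68), P1:I | bus: BusRdX,Flush
[9] P0: load  L0 | P0:M(68), P1:I | bus: none
[10] P1: store L1 := 92 | P0:I, P1:M(92) | bus: none
[11] P0: store L0 := 8 | P0:M(8), P1:I | bus: none
[12] P0: store L0 := 9 | P0:M(9), P1:I | bus: none
[13] P1: store L0 := 28 | P0:I, P1:M(28) | bus: BusRdX,Flush
[14] P0: store L1 := 96 | P0:M(96), P1:I | bus: BusRdX,Flush
[15] P0: load  L1 | P0:M(96), P1:I | bus: none
[16] P0: load  L1 | P0:M(96), P1:I | bus: none
[17] P1: load  L2 | P0:S(10), P1:S(10) | bus: BusRd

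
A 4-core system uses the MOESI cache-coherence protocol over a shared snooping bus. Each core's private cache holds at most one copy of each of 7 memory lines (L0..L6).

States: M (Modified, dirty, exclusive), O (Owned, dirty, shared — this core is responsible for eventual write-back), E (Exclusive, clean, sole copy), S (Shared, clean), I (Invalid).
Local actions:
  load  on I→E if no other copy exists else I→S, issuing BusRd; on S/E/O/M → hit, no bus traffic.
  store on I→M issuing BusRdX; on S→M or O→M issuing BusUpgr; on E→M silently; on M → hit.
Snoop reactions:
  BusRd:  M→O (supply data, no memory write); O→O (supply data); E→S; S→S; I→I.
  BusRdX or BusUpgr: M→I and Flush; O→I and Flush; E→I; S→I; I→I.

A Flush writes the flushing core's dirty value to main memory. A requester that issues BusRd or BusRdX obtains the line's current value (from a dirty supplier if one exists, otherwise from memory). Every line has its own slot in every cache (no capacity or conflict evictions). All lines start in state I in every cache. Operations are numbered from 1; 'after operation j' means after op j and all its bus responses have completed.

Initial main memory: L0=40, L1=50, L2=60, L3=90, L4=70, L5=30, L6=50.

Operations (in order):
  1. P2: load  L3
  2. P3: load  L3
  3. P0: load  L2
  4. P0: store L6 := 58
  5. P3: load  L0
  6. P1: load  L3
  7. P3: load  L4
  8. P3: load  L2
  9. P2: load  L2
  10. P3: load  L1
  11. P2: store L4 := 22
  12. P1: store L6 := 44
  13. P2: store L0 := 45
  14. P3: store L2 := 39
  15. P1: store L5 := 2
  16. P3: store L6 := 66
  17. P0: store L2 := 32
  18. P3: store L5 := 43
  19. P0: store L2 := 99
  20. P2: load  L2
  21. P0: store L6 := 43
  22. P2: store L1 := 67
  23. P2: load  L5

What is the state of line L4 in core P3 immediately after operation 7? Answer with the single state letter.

step 1: P2: load  L3  ⟶  IIEI  (L3)  txn=BusRd  M[L3]=90
step 2: P3: load  L3  ⟶  IISS  (L3)  txn=BusRd  M[L3]=90
step 3: P0: load  L2  ⟶  EIII  (L2)  txn=BusRd  M[L2]=60
step 4: P0: store L6 := 58  ⟶  MIII  (L6)  txn=BusRdX  M[L6]=50
step 5: P3: load  L0  ⟶  IIIE  (L0)  txn=BusRd  M[L0]=40
step 6: P1: load  L3  ⟶  ISSS  (L3)  txn=BusRd  M[L3]=90
step 7: P3: load  L4  ⟶  IIIE  (L4)  txn=BusRd  M[L4]=70
step 8: P3: load  L2  ⟶  SIIS  (L2)  txn=BusRd  M[L2]=60
step 9: P2: load  L2  ⟶  SISS  (L2)  txn=BusRd  M[L2]=60
step 10: P3: load  L1  ⟶  IIIE  (L1)  txn=BusRd  M[L1]=50
step 11: P2: store L4 := 22  ⟶  IIMI  (L4)  txn=BusRdX  M[L4]=70
step 12: P1: store L6 := 44  ⟶  IMII  (L6)  txn=BusRdX+Flush  M[L6]=58
step 13: P2: store L0 := 45  ⟶  IIMI  (L0)  txn=BusRdX  M[L0]=40
step 14: P3: store L2 := 39  ⟶  IIIM  (L2)  txn=BusUpgr  M[L2]=60
step 15: P1: store L5 := 2  ⟶  IMII  (L5)  txn=BusRdX  M[L5]=30
step 16: P3: store L6 := 66  ⟶  IIIM  (L6)  txn=BusRdX+Flush  M[L6]=44
step 17: P0: store L2 := 32  ⟶  MIII  (L2)  txn=BusRdX+Flush  M[L2]=39
step 18: P3: store L5 := 43  ⟶  IIIM  (L5)  txn=BusRdX+Flush  M[L5]=2
step 19: P0: store L2 := 99  ⟶  MIII  (L2)  txn=∅  M[L2]=39
step 20: P2: load  L2  ⟶  OISI  (L2)  txn=BusRd  M[L2]=39
step 21: P0: store L6 := 43  ⟶  MIII  (L6)  txn=BusRdX+Flush  M[L6]=66
step 22: P2: store L1 := 67  ⟶  IIMI  (L1)  txn=BusRdX  M[L1]=50
step 23: P2: load  L5  ⟶  IISO  (L5)  txn=BusRd  M[L5]=2

state = E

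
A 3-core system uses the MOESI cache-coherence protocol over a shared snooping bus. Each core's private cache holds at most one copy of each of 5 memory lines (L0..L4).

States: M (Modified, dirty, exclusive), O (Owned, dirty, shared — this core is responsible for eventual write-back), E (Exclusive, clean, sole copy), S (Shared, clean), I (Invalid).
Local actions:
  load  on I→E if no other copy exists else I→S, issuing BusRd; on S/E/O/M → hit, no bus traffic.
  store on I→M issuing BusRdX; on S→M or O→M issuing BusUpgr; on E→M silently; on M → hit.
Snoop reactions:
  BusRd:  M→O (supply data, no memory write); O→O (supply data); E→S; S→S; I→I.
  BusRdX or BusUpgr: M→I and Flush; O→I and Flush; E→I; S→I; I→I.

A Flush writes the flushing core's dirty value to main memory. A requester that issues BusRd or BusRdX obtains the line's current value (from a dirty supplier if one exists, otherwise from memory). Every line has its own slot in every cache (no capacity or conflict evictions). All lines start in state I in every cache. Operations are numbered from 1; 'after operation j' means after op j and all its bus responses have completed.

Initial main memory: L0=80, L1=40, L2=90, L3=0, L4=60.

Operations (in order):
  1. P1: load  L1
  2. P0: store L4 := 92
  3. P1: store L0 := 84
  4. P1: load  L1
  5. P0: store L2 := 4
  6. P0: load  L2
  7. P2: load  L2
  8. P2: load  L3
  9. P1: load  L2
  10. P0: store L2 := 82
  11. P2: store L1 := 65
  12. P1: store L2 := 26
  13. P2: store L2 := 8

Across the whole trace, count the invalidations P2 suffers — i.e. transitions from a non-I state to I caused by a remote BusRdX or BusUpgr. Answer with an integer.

1. P1: load  L1  bus=[BusRd]  L1: P0=I P1=E P2=I  mem[L1]=40
2. P0: store L4 := 92  bus=[BusRdX]  L4: P0=M P1=I P2=I  mem[L4]=60
3. P1: store L0 := 84  bus=[BusRdX]  L0: P0=I P1=M P2=I  mem[L0]=80
4. P1: load  L1  bus=[-]  L1: P0=I P1=E P2=I  mem[L1]=40
5. P0: store L2 := 4  bus=[BusRdX]  L2: P0=M P1=I P2=I  mem[L2]=90
6. P0: load  L2  bus=[-]  L2: P0=M P1=I P2=I  mem[L2]=90
7. P2: load  L2  bus=[BusRd]  L2: P0=O P1=I P2=S  mem[L2]=90
8. P2: load  L3  bus=[BusRd]  L3: P0=I P1=I P2=E  mem[L3]=0
9. P1: load  L2  bus=[BusRd]  L2: P0=O P1=S P2=S  mem[L2]=90
10. P0: store L2 := 82  bus=[BusUpgr]  L2: P0=M P1=I P2=I  mem[L2]=90
11. P2: store L1 := 65  bus=[BusRdX]  L1: P0=I P1=I P2=M  mem[L1]=40
12. P1: store L2 := 26  bus=[BusRdX,Flush]  L2: P0=I P1=M P2=I  mem[L2]=82
13. P2: store L2 := 8  bus=[BusRdX,Flush]  L2: P0=I P1=I P2=M  mem[L2]=26

invalidations = 1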